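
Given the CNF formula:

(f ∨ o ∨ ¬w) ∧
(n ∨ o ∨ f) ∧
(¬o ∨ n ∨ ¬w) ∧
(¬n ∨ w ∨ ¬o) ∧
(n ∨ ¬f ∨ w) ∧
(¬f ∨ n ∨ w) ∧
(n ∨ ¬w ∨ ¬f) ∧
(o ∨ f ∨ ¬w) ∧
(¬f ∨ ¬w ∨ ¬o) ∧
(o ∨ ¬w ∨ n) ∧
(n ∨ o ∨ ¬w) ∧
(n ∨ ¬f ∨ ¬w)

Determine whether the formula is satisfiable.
Yes

Yes, the formula is satisfiable.

One satisfying assignment is: w=False, f=False, n=False, o=True

Verification: With this assignment, all 12 clauses evaluate to true.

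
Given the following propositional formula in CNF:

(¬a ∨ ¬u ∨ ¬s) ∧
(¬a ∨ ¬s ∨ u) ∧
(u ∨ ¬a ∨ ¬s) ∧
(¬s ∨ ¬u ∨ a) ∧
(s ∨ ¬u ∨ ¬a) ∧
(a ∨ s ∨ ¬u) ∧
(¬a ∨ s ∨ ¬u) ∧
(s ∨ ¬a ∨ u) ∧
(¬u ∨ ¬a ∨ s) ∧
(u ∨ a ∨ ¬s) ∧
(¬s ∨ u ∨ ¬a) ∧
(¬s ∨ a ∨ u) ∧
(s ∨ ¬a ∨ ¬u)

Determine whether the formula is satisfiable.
Yes

Yes, the formula is satisfiable.

One satisfying assignment is: s=False, u=False, a=False

Verification: With this assignment, all 13 clauses evaluate to true.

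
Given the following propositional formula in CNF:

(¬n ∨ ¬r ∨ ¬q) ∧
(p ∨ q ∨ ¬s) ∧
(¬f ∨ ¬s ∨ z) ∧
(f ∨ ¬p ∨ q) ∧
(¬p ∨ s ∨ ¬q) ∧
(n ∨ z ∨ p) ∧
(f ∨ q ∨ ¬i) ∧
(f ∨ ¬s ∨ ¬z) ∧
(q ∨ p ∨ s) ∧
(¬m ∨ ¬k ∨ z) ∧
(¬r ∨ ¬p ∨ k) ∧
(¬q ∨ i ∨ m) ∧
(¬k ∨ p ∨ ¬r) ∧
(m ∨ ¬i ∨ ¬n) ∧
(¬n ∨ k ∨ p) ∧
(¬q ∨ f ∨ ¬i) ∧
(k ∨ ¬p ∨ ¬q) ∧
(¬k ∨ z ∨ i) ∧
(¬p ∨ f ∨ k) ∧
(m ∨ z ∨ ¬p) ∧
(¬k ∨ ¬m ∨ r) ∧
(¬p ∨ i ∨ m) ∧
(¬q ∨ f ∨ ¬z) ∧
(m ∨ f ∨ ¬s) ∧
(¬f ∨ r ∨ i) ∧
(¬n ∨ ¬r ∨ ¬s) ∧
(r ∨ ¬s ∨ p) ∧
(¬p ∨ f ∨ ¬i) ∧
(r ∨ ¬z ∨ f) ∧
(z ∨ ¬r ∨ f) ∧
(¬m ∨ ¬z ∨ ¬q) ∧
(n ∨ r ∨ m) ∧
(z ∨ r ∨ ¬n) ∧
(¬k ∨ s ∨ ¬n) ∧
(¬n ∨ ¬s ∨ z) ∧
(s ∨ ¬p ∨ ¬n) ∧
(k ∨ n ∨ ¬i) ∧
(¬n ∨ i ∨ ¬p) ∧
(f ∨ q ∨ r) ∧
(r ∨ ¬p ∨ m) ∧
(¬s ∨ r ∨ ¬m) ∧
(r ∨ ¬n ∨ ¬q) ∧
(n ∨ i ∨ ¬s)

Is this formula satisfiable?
Yes

Yes, the formula is satisfiable.

One satisfying assignment is: k=True, i=False, z=True, n=False, r=True, f=True, s=False, p=True, q=False, m=True

Verification: With this assignment, all 43 clauses evaluate to true.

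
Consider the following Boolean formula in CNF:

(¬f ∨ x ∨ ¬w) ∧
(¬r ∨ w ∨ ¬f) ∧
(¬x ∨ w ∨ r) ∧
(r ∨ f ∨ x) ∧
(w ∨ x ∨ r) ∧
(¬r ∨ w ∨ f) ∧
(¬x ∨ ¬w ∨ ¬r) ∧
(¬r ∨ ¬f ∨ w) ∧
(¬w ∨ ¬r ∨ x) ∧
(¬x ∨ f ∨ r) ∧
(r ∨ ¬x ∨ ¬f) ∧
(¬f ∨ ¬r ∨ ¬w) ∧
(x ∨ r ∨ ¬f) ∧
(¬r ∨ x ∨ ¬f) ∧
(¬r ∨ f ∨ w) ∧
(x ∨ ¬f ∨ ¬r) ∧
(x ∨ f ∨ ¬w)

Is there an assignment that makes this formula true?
No

No, the formula is not satisfiable.

No assignment of truth values to the variables can make all 17 clauses true simultaneously.

The formula is UNSAT (unsatisfiable).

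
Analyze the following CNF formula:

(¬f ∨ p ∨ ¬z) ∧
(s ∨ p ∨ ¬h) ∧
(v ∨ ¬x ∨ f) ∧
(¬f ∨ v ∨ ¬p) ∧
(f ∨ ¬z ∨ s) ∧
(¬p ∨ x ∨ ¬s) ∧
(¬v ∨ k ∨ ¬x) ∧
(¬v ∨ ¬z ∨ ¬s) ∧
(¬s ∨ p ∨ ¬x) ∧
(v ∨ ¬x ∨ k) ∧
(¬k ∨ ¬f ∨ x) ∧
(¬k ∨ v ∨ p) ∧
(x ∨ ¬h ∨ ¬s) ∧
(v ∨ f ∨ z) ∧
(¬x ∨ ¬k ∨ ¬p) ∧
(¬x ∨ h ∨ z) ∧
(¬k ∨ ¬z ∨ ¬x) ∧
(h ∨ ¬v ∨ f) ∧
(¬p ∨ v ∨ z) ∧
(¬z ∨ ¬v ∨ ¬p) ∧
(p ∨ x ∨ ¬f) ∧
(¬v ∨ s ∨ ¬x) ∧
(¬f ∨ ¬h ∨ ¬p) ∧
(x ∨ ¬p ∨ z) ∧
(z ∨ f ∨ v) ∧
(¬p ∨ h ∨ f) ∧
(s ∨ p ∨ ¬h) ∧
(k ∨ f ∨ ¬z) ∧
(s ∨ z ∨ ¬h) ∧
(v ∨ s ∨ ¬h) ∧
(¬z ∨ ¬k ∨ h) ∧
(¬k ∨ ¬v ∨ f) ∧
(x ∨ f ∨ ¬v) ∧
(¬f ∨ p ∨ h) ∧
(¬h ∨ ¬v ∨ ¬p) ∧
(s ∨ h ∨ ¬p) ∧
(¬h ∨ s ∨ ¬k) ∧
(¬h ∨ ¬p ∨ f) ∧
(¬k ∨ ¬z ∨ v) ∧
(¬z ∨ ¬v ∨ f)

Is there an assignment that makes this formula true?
No

No, the formula is not satisfiable.

No assignment of truth values to the variables can make all 40 clauses true simultaneously.

The formula is UNSAT (unsatisfiable).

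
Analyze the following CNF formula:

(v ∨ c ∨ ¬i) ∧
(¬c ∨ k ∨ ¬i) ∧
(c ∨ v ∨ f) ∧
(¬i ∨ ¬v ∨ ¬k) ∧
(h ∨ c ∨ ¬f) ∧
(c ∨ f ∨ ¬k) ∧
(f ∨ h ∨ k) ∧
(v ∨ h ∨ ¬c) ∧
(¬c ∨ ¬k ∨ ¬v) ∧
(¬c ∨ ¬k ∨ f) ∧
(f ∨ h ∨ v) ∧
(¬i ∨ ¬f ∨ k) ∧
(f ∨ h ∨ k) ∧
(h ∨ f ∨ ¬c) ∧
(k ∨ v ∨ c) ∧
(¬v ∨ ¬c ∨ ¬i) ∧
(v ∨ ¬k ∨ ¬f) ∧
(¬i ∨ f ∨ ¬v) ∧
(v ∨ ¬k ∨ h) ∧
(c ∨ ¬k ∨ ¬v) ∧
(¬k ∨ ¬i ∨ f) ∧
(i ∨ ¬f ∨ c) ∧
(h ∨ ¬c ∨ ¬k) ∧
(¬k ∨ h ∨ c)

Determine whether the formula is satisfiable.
Yes

Yes, the formula is satisfiable.

One satisfying assignment is: f=False, k=False, c=False, i=False, h=True, v=True

Verification: With this assignment, all 24 clauses evaluate to true.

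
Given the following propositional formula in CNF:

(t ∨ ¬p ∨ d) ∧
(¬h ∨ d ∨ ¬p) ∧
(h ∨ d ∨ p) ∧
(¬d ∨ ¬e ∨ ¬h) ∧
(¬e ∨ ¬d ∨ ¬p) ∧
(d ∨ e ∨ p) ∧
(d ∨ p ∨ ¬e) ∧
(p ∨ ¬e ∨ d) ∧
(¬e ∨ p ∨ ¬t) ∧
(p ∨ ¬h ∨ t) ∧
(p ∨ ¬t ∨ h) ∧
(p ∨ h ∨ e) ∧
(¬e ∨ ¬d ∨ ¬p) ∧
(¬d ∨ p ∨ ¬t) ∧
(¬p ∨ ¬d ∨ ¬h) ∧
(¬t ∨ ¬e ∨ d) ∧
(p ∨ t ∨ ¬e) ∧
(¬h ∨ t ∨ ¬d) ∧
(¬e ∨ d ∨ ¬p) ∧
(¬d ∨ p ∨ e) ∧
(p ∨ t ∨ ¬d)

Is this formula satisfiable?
Yes

Yes, the formula is satisfiable.

One satisfying assignment is: h=False, t=True, p=True, d=False, e=False

Verification: With this assignment, all 21 clauses evaluate to true.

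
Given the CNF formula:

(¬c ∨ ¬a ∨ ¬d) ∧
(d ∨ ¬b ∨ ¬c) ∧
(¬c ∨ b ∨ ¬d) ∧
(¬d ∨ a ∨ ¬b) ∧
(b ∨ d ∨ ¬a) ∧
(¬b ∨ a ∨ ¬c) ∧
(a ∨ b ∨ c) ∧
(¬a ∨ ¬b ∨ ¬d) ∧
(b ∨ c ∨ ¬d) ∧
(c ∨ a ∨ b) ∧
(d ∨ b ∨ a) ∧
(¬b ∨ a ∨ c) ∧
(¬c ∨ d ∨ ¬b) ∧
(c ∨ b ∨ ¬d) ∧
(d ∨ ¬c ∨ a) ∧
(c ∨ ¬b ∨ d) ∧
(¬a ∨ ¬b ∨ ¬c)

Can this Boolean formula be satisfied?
No

No, the formula is not satisfiable.

No assignment of truth values to the variables can make all 17 clauses true simultaneously.

The formula is UNSAT (unsatisfiable).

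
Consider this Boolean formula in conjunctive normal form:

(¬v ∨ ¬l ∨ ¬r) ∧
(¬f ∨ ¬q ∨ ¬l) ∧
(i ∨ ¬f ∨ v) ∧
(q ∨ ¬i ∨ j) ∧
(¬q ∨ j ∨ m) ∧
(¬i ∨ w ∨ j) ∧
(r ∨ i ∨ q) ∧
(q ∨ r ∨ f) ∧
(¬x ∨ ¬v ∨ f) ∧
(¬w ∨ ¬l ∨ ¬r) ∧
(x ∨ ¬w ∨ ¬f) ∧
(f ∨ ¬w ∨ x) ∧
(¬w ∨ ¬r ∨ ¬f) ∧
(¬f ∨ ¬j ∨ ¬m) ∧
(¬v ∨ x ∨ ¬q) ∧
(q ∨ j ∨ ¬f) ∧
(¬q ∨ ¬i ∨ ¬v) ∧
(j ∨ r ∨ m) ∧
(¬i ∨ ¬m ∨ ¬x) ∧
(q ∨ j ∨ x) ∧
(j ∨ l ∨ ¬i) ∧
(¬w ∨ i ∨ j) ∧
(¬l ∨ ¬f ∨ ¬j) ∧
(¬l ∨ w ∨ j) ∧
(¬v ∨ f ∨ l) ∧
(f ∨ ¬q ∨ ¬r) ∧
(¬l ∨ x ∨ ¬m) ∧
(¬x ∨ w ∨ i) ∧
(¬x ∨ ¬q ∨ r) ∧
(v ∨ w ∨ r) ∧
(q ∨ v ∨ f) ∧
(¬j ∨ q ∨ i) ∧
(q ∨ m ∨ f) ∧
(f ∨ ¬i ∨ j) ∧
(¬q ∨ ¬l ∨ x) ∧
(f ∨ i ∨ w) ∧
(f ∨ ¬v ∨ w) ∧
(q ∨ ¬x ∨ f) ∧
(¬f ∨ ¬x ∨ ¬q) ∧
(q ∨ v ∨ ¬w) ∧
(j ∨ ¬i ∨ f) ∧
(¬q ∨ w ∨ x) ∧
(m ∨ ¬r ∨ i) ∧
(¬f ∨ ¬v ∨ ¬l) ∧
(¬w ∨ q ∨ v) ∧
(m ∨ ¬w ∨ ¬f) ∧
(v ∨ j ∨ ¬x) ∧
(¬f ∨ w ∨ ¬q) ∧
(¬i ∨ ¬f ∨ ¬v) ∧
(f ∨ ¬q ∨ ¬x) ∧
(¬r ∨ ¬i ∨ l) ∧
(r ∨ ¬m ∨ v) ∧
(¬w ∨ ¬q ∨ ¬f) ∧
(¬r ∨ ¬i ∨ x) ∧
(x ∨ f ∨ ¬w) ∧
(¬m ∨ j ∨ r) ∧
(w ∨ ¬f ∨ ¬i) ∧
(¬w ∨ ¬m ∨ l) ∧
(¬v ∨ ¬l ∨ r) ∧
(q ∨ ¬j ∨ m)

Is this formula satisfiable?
No

No, the formula is not satisfiable.

No assignment of truth values to the variables can make all 60 clauses true simultaneously.

The formula is UNSAT (unsatisfiable).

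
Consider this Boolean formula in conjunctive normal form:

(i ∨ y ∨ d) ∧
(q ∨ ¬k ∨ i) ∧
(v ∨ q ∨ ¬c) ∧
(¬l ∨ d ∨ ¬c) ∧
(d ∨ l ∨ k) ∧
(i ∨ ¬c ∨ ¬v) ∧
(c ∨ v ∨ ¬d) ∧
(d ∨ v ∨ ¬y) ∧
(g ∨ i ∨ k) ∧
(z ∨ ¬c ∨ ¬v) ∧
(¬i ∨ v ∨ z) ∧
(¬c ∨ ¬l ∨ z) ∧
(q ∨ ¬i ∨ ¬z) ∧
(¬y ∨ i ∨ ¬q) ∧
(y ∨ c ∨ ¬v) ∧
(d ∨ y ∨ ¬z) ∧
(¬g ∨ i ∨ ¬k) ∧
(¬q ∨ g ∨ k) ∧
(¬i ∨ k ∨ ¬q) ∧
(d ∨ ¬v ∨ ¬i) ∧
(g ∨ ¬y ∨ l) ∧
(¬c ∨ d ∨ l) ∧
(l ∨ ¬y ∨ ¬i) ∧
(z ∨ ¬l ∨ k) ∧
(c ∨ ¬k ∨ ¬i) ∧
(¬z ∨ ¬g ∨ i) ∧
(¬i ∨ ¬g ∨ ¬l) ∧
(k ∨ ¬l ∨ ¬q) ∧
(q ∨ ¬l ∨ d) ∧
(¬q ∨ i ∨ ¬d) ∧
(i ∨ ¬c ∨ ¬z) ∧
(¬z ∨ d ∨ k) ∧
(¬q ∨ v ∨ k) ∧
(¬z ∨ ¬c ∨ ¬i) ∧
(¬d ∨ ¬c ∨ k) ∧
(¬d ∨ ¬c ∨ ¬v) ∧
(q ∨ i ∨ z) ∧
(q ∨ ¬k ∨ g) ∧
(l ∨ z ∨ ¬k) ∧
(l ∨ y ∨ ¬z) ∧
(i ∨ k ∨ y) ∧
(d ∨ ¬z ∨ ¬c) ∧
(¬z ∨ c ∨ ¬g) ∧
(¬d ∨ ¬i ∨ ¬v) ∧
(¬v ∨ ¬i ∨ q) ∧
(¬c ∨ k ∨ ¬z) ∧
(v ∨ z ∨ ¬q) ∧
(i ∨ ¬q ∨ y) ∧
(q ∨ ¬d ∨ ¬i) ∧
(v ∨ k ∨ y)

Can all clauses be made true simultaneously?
No

No, the formula is not satisfiable.

No assignment of truth values to the variables can make all 50 clauses true simultaneously.

The formula is UNSAT (unsatisfiable).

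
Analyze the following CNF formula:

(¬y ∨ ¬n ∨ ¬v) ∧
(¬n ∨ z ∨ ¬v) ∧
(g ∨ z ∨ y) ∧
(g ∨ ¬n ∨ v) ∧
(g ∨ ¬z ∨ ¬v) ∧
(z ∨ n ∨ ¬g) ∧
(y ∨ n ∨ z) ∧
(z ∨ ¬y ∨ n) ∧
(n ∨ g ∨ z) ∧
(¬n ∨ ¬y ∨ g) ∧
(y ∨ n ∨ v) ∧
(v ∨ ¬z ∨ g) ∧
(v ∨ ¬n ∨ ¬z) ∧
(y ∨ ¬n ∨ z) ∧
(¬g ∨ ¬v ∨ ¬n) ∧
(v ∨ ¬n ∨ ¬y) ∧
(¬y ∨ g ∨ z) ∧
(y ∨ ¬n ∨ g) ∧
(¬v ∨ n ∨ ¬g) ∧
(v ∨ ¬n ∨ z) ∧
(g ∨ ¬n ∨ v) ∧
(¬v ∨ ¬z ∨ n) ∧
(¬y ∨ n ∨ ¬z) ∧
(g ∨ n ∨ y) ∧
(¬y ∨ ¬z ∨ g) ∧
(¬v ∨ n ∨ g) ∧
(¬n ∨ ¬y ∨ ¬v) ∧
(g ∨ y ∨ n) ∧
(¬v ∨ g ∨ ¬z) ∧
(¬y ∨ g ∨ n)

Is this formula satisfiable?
No

No, the formula is not satisfiable.

No assignment of truth values to the variables can make all 30 clauses true simultaneously.

The formula is UNSAT (unsatisfiable).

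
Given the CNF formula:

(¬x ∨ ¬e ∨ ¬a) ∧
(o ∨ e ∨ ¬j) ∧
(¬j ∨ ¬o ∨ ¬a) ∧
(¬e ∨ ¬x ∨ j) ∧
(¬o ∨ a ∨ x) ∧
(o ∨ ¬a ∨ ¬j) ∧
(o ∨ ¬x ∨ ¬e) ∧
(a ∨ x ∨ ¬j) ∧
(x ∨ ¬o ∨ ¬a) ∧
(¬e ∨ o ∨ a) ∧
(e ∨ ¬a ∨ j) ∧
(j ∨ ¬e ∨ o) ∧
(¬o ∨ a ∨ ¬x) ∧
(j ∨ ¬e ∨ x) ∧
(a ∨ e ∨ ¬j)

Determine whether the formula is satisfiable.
Yes

Yes, the formula is satisfiable.

One satisfying assignment is: a=False, e=False, o=False, x=False, j=False

Verification: With this assignment, all 15 clauses evaluate to true.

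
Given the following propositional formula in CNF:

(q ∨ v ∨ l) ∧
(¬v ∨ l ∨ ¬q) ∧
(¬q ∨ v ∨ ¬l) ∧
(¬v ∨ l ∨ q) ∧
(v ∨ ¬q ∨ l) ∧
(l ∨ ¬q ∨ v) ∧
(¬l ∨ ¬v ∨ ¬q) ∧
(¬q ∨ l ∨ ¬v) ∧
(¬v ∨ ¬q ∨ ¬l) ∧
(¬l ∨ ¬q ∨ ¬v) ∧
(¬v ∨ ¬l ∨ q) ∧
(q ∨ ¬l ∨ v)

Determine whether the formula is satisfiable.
No

No, the formula is not satisfiable.

No assignment of truth values to the variables can make all 12 clauses true simultaneously.

The formula is UNSAT (unsatisfiable).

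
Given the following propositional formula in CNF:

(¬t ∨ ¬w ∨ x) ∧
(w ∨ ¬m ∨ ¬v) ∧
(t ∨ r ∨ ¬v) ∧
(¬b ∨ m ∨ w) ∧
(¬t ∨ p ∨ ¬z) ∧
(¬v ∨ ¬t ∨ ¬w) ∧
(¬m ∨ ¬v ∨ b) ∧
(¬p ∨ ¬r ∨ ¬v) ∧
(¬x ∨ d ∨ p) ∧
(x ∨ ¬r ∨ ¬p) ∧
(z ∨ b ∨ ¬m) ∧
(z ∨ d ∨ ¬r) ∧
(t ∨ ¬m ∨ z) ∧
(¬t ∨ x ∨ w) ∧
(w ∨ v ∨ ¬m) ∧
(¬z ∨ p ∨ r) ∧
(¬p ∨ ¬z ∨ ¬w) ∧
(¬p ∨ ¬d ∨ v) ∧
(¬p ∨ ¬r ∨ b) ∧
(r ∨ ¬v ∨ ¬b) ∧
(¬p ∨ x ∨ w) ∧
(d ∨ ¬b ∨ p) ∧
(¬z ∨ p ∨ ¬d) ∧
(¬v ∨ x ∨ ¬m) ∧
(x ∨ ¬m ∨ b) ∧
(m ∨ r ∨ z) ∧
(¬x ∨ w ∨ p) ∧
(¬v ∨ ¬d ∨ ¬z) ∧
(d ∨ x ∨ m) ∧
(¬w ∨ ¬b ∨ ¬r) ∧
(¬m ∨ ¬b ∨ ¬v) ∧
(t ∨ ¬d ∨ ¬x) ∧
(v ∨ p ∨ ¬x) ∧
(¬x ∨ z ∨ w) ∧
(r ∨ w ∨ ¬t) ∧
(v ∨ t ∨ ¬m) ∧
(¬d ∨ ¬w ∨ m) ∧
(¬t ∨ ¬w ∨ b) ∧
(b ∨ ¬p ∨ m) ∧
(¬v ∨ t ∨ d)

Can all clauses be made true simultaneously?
Yes

Yes, the formula is satisfiable.

One satisfying assignment is: b=True, x=True, d=False, z=False, m=True, t=True, v=False, w=True, p=True, r=False

Verification: With this assignment, all 40 clauses evaluate to true.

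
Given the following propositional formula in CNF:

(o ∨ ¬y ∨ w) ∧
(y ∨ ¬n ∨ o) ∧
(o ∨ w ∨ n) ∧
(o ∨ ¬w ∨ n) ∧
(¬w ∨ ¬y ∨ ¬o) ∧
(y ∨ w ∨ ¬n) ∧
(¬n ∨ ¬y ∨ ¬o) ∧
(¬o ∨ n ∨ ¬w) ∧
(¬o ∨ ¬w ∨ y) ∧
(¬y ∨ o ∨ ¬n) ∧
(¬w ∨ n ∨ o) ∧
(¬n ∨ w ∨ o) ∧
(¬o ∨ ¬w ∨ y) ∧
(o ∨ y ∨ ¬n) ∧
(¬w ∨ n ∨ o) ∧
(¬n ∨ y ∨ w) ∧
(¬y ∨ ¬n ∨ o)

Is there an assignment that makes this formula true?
Yes

Yes, the formula is satisfiable.

One satisfying assignment is: y=False, w=False, o=True, n=False

Verification: With this assignment, all 17 clauses evaluate to true.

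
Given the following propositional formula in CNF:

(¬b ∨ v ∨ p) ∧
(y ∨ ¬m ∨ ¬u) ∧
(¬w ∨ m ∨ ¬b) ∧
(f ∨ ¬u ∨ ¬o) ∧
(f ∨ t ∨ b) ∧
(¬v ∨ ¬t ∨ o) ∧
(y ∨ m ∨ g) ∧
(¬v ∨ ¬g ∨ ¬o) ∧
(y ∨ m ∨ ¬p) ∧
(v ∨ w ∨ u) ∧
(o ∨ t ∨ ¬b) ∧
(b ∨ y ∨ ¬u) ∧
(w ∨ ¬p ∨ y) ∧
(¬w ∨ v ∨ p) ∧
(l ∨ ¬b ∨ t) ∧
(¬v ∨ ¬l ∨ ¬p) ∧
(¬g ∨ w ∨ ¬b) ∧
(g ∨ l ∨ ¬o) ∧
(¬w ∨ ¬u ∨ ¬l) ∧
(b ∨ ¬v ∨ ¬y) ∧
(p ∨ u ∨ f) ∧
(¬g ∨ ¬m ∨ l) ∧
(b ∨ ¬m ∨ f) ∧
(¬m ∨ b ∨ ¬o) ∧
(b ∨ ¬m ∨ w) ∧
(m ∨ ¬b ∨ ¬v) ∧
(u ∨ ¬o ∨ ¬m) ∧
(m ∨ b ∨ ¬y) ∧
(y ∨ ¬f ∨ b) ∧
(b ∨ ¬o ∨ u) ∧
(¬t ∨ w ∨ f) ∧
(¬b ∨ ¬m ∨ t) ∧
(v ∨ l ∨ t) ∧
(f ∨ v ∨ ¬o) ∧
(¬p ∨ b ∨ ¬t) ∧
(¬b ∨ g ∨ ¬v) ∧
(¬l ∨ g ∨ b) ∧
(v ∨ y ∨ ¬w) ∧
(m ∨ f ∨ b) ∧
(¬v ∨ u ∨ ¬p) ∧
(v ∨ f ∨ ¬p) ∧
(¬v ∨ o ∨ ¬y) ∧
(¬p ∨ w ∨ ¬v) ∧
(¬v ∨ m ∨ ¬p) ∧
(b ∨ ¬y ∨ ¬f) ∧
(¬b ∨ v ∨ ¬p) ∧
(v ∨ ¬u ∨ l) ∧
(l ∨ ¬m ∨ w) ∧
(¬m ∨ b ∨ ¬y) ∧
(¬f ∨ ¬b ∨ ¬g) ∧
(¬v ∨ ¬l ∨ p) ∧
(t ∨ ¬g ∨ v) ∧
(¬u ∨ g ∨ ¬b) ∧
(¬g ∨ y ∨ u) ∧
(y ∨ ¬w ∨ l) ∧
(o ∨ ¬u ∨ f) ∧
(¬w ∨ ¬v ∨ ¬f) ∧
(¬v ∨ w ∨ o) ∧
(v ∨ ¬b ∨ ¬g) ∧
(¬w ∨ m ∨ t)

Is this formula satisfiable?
No

No, the formula is not satisfiable.

No assignment of truth values to the variables can make all 60 clauses true simultaneously.

The formula is UNSAT (unsatisfiable).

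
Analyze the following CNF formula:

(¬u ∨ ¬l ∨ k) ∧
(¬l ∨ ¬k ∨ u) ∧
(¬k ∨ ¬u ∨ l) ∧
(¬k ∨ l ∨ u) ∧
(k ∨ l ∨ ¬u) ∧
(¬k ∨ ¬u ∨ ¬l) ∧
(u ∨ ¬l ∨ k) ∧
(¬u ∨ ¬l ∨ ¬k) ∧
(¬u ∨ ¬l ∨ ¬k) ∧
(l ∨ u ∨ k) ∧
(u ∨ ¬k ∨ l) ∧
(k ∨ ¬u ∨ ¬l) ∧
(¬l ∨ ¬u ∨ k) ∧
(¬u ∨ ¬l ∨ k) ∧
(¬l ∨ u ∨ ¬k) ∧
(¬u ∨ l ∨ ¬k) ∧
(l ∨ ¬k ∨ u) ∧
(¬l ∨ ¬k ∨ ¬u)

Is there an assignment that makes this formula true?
No

No, the formula is not satisfiable.

No assignment of truth values to the variables can make all 18 clauses true simultaneously.

The formula is UNSAT (unsatisfiable).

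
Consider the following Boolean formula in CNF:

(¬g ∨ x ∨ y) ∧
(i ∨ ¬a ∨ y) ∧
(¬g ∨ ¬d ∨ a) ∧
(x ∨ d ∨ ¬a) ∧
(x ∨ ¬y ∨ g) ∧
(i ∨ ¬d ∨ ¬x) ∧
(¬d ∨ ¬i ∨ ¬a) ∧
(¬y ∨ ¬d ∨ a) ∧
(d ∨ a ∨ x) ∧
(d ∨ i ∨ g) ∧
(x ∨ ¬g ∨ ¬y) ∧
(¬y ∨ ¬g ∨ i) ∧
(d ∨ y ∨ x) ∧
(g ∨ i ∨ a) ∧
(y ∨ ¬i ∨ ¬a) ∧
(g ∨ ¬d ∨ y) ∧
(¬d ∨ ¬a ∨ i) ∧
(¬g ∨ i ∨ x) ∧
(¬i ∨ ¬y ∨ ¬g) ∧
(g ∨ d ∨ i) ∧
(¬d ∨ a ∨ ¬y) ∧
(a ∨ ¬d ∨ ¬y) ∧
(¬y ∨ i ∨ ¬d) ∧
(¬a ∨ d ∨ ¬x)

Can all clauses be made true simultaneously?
Yes

Yes, the formula is satisfiable.

One satisfying assignment is: y=False, d=False, x=True, a=False, g=True, i=False

Verification: With this assignment, all 24 clauses evaluate to true.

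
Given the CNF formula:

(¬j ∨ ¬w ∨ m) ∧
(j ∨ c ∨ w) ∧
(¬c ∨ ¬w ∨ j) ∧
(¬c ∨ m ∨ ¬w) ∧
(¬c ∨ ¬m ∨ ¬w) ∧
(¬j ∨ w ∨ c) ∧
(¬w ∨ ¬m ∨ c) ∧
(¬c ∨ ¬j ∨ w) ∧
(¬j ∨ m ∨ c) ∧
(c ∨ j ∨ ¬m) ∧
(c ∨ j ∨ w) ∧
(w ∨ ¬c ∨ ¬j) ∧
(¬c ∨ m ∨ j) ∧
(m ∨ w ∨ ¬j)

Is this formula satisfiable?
Yes

Yes, the formula is satisfiable.

One satisfying assignment is: j=False, w=True, c=False, m=False

Verification: With this assignment, all 14 clauses evaluate to true.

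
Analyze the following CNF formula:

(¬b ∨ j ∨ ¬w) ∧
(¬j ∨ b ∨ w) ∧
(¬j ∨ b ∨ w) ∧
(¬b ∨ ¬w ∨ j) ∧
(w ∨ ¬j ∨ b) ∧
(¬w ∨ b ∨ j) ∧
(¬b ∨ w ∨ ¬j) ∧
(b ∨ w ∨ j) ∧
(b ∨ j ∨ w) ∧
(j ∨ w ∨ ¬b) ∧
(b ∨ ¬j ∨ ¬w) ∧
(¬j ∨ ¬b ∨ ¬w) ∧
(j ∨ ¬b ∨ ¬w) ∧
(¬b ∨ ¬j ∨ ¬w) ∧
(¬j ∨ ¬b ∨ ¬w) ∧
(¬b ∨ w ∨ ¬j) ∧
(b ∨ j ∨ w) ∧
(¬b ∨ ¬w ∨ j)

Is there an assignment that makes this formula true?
No

No, the formula is not satisfiable.

No assignment of truth values to the variables can make all 18 clauses true simultaneously.

The formula is UNSAT (unsatisfiable).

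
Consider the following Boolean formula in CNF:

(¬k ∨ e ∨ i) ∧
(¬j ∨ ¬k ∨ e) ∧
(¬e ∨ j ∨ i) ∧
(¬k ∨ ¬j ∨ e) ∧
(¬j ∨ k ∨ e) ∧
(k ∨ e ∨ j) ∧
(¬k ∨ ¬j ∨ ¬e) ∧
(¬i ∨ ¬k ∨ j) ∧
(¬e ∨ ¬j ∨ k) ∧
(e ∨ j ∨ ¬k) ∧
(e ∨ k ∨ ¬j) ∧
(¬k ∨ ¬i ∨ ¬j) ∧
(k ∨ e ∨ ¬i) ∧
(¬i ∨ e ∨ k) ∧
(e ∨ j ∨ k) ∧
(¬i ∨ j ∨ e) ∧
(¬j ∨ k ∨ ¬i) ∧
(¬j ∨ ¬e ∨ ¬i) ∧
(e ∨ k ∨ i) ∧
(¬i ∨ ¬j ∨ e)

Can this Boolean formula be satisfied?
Yes

Yes, the formula is satisfiable.

One satisfying assignment is: e=True, i=True, k=False, j=False

Verification: With this assignment, all 20 clauses evaluate to true.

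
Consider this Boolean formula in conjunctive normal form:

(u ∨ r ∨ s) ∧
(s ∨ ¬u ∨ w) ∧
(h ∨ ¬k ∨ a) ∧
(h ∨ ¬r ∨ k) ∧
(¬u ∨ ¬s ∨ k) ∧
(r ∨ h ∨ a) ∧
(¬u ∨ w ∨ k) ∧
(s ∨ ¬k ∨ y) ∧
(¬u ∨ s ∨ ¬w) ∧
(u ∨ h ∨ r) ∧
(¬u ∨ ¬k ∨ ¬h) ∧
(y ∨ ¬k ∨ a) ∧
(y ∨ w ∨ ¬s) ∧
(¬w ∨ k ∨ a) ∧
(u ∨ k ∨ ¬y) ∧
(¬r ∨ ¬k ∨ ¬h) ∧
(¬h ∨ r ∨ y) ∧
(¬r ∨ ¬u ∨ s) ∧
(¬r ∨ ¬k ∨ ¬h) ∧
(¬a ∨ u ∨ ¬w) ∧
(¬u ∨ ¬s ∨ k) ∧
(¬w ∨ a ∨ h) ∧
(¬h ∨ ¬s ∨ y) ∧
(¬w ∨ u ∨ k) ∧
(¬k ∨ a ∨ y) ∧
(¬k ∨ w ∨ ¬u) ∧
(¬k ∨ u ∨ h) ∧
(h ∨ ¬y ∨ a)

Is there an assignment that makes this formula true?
Yes

Yes, the formula is satisfiable.

One satisfying assignment is: a=False, k=False, r=True, w=False, u=False, h=True, s=False, y=False

Verification: With this assignment, all 28 clauses evaluate to true.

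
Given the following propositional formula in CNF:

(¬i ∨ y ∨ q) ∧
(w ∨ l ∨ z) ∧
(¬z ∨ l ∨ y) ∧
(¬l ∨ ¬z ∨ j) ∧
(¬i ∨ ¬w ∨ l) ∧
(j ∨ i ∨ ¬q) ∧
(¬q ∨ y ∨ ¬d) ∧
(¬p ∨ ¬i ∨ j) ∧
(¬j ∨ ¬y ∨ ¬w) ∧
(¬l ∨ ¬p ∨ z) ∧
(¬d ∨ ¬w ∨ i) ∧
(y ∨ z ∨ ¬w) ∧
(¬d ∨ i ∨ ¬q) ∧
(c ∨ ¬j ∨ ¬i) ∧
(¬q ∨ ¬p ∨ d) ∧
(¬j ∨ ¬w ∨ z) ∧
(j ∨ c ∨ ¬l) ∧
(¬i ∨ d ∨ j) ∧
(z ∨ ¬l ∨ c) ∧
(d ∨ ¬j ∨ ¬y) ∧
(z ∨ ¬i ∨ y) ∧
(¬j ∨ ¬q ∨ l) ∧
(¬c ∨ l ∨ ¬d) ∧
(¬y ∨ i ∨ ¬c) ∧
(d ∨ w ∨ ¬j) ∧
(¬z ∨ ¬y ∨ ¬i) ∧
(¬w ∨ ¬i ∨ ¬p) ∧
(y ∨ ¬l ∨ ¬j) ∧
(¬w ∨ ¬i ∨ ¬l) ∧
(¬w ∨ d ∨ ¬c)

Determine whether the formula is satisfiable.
Yes

Yes, the formula is satisfiable.

One satisfying assignment is: z=False, c=False, j=False, d=False, p=False, y=True, w=True, i=False, q=False, l=False

Verification: With this assignment, all 30 clauses evaluate to true.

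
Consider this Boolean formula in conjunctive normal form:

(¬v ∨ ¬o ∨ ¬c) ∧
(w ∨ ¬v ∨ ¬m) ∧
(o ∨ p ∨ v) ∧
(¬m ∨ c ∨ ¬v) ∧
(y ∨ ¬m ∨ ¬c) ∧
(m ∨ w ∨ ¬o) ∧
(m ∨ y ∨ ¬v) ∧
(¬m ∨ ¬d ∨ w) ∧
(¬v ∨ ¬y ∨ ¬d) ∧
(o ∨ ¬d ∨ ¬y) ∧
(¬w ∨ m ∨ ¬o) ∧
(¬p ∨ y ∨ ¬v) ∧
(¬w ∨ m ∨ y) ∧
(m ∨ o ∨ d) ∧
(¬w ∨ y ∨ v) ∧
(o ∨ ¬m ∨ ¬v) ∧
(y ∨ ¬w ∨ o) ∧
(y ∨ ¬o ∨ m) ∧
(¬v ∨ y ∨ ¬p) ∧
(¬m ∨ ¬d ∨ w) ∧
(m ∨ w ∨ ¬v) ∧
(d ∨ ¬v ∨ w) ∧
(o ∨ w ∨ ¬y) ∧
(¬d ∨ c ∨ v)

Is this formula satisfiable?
Yes

Yes, the formula is satisfiable.

One satisfying assignment is: v=False, m=True, c=False, p=False, o=True, w=False, y=False, d=False

Verification: With this assignment, all 24 clauses evaluate to true.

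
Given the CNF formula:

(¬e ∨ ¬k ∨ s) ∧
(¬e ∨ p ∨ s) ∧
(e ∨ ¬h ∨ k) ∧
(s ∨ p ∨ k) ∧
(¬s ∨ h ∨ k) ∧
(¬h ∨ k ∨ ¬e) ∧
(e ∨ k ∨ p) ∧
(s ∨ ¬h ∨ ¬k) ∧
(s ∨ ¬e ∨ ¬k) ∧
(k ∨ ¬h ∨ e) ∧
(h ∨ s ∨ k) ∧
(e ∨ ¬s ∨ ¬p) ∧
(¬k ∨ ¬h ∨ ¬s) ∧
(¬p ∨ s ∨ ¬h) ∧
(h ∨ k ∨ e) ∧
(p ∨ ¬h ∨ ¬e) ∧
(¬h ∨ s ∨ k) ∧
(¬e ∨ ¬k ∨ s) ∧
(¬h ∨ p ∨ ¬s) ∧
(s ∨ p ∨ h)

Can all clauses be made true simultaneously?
Yes

Yes, the formula is satisfiable.

One satisfying assignment is: p=False, e=True, s=True, k=True, h=False

Verification: With this assignment, all 20 clauses evaluate to true.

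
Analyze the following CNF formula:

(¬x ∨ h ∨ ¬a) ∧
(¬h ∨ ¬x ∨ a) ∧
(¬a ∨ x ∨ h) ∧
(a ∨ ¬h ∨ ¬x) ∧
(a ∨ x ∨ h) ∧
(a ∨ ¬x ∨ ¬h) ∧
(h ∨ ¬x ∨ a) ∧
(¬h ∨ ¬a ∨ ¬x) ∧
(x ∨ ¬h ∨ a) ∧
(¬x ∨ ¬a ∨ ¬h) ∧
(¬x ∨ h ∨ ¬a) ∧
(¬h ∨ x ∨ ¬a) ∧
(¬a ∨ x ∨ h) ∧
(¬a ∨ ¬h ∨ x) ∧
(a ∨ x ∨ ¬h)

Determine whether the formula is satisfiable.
No

No, the formula is not satisfiable.

No assignment of truth values to the variables can make all 15 clauses true simultaneously.

The formula is UNSAT (unsatisfiable).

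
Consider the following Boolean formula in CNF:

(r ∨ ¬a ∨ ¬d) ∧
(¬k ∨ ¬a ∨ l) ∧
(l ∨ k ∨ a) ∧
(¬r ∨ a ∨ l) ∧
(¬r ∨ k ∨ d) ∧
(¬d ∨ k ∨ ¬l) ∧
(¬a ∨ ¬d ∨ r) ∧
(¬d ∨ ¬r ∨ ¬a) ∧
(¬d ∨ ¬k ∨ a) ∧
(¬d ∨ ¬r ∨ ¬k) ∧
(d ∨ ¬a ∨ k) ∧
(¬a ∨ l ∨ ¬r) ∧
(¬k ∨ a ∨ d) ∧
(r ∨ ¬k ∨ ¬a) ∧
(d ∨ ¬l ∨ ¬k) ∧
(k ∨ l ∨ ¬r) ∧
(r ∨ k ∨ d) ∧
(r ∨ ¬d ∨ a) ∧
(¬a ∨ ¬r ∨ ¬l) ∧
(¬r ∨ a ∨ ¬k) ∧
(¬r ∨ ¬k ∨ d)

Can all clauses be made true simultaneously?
No

No, the formula is not satisfiable.

No assignment of truth values to the variables can make all 21 clauses true simultaneously.

The formula is UNSAT (unsatisfiable).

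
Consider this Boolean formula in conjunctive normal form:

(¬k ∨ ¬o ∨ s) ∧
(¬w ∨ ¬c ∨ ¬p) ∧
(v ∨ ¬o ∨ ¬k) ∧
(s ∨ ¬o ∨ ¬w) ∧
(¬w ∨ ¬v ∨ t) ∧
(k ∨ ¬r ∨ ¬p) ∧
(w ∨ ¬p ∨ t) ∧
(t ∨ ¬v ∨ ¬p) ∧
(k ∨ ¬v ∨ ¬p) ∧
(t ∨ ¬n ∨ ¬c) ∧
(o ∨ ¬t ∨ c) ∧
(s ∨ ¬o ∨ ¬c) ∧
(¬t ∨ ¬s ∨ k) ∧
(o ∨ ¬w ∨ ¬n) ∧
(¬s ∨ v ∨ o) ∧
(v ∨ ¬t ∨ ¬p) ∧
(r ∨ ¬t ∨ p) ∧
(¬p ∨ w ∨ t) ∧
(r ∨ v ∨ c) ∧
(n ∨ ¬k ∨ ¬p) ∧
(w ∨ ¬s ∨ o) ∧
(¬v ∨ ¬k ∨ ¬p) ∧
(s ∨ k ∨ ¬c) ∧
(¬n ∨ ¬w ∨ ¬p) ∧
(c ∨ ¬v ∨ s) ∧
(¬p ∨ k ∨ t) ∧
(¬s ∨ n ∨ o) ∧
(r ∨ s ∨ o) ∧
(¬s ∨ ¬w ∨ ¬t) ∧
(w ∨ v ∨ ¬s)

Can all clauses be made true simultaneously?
Yes

Yes, the formula is satisfiable.

One satisfying assignment is: p=False, o=True, n=False, r=False, v=False, s=True, t=False, c=True, w=True, k=False

Verification: With this assignment, all 30 clauses evaluate to true.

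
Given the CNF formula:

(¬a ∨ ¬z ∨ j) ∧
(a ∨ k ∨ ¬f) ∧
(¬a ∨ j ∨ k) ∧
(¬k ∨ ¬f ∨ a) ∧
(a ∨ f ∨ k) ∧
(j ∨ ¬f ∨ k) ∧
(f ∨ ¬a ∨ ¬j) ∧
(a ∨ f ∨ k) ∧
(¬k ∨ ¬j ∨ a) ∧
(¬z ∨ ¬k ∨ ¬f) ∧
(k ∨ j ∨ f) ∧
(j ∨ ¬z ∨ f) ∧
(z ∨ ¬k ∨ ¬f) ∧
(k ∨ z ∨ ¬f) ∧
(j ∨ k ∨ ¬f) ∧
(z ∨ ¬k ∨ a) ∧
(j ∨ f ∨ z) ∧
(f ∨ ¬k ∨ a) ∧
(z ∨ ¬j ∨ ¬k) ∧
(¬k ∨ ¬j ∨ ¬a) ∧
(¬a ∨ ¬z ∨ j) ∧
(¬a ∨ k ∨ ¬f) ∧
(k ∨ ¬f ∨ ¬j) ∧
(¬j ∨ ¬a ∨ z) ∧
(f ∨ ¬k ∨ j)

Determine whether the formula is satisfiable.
No

No, the formula is not satisfiable.

No assignment of truth values to the variables can make all 25 clauses true simultaneously.

The formula is UNSAT (unsatisfiable).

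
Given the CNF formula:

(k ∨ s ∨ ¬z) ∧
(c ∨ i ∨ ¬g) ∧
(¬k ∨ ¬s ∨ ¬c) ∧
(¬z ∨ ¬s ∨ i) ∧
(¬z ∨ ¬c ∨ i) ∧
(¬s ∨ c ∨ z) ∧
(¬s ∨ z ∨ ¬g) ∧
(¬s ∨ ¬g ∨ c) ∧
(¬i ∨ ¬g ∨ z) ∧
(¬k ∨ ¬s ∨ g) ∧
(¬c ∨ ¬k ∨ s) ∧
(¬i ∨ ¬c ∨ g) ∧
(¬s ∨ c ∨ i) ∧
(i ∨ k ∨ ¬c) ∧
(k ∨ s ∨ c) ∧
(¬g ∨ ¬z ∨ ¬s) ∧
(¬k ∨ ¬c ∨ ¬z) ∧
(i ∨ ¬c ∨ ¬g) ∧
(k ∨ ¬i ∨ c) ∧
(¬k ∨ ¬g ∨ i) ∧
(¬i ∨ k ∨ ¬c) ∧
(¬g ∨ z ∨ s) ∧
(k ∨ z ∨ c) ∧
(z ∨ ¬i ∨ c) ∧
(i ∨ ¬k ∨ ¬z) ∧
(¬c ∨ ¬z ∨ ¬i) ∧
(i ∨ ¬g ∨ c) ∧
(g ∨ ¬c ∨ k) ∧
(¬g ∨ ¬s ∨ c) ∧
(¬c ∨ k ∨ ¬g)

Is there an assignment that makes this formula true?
Yes

Yes, the formula is satisfiable.

One satisfying assignment is: s=False, i=False, z=False, k=True, g=False, c=False

Verification: With this assignment, all 30 clauses evaluate to true.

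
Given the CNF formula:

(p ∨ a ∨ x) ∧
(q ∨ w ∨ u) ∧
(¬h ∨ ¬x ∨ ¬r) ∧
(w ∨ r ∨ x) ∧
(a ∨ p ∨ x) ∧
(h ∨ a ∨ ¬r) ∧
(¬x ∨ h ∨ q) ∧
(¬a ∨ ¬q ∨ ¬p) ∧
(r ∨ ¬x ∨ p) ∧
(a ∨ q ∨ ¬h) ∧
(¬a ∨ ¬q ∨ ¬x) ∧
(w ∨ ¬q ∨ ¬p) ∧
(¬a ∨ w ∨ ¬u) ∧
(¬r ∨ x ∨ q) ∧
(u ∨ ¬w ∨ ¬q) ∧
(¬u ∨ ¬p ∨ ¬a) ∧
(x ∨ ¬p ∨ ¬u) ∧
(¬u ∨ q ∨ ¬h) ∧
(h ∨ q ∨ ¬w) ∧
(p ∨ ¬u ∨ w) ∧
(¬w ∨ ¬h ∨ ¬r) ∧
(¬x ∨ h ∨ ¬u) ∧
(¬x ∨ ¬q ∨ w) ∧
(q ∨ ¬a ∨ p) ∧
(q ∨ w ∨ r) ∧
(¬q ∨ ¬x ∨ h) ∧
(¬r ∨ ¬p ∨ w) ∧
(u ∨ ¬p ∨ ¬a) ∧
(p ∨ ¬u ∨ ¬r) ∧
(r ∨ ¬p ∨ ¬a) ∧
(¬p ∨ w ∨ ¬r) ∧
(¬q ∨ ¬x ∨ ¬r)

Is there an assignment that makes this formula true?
Yes

Yes, the formula is satisfiable.

One satisfying assignment is: u=False, q=True, w=False, x=False, p=False, h=False, r=True, a=True

Verification: With this assignment, all 32 clauses evaluate to true.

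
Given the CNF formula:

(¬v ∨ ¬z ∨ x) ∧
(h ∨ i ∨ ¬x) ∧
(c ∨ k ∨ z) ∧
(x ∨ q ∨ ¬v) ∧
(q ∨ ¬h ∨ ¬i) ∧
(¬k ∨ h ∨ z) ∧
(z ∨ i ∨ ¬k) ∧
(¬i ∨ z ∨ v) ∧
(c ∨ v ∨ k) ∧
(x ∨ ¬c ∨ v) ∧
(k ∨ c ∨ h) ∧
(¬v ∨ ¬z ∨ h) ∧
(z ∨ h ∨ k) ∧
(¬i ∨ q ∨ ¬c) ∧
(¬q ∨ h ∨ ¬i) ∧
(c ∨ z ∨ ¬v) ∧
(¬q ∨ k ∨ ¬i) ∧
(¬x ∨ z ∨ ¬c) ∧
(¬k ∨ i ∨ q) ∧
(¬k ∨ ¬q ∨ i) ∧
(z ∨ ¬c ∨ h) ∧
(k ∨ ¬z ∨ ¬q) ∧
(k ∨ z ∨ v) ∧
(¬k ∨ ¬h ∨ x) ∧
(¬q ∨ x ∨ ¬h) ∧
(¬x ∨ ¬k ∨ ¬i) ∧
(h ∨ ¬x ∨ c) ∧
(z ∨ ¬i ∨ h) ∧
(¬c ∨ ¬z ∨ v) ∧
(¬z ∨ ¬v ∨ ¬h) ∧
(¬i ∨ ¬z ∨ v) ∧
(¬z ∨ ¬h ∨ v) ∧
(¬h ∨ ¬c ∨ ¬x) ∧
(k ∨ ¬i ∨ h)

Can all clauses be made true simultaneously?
No

No, the formula is not satisfiable.

No assignment of truth values to the variables can make all 34 clauses true simultaneously.

The formula is UNSAT (unsatisfiable).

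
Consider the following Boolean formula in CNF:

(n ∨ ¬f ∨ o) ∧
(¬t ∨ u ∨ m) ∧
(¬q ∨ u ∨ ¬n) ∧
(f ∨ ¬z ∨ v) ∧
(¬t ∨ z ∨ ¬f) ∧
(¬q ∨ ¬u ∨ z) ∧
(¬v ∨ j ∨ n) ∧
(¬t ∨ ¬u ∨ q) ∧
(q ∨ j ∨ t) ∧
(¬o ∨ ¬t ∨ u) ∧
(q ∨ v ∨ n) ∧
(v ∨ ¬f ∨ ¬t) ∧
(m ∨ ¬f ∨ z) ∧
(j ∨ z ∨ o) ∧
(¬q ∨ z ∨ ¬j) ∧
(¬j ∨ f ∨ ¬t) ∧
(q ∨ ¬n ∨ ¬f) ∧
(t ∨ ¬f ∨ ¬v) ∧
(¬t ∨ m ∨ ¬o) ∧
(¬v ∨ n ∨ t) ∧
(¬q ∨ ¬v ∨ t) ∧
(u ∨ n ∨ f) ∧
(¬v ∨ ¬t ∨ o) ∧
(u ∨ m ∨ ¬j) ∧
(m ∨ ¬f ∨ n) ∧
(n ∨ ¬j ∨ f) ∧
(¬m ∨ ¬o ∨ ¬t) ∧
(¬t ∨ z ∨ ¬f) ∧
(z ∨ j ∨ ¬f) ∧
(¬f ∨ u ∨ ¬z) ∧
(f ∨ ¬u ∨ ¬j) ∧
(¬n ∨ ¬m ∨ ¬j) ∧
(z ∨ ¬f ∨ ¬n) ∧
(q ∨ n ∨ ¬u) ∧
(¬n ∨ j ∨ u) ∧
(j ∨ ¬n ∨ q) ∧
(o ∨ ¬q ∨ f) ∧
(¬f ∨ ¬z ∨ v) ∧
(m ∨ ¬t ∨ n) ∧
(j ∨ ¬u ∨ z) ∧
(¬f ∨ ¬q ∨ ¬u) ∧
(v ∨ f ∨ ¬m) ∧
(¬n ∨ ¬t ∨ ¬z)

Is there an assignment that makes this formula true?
No

No, the formula is not satisfiable.

No assignment of truth values to the variables can make all 43 clauses true simultaneously.

The formula is UNSAT (unsatisfiable).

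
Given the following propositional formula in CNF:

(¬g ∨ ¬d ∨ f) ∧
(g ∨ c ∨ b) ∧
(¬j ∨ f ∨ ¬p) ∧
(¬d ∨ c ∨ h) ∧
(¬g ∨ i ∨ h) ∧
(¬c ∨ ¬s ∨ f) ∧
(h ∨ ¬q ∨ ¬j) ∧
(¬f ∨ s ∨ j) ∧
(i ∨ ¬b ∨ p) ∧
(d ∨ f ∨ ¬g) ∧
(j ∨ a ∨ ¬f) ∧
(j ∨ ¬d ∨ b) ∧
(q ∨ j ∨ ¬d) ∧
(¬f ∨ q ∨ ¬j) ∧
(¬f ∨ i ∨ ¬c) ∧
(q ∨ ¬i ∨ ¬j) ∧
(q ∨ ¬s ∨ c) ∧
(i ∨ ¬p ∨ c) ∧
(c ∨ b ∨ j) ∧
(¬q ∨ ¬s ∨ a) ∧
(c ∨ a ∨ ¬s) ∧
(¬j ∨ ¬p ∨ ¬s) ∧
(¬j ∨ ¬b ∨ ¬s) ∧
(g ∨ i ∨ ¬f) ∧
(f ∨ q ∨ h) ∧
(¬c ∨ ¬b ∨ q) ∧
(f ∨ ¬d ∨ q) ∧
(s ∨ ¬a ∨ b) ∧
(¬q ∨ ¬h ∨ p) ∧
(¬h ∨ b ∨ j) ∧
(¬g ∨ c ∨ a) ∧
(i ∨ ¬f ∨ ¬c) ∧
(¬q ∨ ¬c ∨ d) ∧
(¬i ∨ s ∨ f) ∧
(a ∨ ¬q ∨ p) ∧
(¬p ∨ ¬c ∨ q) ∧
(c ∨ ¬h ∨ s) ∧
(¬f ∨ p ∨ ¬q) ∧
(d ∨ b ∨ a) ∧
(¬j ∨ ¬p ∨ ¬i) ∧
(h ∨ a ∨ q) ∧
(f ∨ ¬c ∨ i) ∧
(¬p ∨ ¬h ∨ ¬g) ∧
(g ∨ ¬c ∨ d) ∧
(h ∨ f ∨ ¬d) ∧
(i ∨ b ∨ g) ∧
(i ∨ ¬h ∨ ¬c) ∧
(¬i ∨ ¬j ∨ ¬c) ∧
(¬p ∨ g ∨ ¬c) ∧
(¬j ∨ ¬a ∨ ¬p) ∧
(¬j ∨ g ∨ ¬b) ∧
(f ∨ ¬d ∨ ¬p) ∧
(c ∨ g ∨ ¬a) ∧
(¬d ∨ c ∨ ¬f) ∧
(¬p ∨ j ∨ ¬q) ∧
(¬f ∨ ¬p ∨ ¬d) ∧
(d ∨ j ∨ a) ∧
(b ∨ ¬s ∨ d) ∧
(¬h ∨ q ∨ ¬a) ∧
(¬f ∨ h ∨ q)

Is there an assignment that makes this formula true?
No

No, the formula is not satisfiable.

No assignment of truth values to the variables can make all 60 clauses true simultaneously.

The formula is UNSAT (unsatisfiable).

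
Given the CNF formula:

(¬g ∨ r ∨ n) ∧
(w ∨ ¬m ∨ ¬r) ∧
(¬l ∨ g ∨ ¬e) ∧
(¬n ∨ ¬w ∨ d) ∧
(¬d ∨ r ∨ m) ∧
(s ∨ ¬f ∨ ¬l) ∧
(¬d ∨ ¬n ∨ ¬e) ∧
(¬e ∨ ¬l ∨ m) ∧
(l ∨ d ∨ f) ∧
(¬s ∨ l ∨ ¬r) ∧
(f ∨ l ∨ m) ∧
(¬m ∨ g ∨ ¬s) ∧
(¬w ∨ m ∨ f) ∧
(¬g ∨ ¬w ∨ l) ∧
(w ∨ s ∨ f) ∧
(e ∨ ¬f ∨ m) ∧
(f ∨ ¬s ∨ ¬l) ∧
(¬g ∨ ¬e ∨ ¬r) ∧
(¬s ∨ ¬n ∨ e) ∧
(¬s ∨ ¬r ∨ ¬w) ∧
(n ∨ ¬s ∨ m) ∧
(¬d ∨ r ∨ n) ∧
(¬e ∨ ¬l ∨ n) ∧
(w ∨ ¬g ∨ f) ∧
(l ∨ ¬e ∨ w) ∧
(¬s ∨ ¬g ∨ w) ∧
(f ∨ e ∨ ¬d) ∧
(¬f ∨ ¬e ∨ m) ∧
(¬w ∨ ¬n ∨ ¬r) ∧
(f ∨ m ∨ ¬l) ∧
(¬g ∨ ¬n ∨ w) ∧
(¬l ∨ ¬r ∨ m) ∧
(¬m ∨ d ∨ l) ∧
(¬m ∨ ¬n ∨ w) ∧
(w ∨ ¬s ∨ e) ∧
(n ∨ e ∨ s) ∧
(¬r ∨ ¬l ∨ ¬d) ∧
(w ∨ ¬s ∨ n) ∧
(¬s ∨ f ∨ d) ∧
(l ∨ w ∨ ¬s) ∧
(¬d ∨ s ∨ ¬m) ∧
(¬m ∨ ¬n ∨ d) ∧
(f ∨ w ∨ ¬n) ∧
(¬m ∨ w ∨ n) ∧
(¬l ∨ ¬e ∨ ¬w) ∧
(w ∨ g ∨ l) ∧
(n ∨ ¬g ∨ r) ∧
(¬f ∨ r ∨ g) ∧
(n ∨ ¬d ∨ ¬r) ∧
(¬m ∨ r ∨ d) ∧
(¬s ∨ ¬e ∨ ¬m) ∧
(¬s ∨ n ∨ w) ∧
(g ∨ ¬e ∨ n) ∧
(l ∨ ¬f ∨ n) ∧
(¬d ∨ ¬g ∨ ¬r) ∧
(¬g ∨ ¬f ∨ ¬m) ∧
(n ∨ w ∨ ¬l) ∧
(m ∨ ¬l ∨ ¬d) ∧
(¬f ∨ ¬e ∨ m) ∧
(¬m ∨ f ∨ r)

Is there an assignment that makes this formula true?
No

No, the formula is not satisfiable.

No assignment of truth values to the variables can make all 60 clauses true simultaneously.

The formula is UNSAT (unsatisfiable).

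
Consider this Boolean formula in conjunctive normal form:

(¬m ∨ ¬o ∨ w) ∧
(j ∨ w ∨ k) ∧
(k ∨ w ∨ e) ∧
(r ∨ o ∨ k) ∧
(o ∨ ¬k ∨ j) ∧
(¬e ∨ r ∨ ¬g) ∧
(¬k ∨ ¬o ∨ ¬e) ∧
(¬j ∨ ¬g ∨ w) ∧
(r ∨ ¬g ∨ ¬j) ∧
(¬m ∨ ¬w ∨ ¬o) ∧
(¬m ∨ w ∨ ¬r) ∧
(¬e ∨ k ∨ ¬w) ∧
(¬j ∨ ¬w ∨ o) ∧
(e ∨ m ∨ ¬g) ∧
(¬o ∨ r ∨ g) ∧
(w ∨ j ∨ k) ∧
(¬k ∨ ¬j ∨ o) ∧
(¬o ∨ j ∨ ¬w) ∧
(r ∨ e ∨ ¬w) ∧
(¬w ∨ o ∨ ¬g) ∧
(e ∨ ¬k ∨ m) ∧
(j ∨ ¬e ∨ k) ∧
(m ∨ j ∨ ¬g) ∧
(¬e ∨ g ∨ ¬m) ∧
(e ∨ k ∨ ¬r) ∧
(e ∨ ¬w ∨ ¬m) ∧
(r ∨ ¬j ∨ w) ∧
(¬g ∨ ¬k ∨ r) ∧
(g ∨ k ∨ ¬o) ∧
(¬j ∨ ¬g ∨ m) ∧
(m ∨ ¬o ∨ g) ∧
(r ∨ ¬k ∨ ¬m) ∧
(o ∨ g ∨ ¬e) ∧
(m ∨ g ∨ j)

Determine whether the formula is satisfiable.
No

No, the formula is not satisfiable.

No assignment of truth values to the variables can make all 34 clauses true simultaneously.

The formula is UNSAT (unsatisfiable).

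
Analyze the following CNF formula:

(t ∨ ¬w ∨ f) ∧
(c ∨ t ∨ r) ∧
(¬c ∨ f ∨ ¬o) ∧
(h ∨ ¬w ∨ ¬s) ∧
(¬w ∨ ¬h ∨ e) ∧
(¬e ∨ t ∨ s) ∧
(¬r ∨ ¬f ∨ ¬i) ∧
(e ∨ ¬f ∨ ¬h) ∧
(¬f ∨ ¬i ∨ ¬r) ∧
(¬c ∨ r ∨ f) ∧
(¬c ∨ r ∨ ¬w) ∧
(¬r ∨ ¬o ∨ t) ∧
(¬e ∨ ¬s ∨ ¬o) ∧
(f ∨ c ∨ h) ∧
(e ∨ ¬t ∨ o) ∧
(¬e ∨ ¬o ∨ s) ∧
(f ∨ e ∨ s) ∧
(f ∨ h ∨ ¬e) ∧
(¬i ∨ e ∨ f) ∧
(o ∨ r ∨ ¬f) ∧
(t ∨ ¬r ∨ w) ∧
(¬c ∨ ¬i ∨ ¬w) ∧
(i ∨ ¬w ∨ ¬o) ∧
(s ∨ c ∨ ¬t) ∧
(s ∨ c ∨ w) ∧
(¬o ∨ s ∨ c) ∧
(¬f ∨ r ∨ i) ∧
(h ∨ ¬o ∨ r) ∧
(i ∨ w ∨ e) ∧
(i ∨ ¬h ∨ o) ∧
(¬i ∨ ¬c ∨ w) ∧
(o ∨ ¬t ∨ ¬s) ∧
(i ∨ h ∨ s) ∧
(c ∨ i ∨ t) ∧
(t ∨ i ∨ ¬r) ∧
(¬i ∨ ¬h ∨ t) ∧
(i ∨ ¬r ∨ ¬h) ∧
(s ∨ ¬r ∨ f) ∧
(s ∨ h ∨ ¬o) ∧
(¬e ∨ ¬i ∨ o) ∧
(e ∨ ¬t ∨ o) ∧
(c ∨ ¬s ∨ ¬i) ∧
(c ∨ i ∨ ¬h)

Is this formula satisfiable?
No

No, the formula is not satisfiable.

No assignment of truth values to the variables can make all 43 clauses true simultaneously.

The formula is UNSAT (unsatisfiable).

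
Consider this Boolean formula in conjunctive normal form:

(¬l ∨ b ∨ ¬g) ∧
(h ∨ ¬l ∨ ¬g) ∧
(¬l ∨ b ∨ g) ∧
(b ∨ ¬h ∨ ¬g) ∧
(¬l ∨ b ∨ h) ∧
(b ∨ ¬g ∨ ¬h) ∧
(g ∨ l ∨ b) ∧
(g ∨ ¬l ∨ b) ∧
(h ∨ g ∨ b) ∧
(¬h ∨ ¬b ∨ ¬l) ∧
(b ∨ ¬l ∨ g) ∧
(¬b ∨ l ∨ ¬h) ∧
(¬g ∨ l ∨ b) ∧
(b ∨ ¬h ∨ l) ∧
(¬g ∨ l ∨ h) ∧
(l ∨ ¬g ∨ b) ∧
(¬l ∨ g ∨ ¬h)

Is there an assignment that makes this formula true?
Yes

Yes, the formula is satisfiable.

One satisfying assignment is: b=True, g=False, l=False, h=False

Verification: With this assignment, all 17 clauses evaluate to true.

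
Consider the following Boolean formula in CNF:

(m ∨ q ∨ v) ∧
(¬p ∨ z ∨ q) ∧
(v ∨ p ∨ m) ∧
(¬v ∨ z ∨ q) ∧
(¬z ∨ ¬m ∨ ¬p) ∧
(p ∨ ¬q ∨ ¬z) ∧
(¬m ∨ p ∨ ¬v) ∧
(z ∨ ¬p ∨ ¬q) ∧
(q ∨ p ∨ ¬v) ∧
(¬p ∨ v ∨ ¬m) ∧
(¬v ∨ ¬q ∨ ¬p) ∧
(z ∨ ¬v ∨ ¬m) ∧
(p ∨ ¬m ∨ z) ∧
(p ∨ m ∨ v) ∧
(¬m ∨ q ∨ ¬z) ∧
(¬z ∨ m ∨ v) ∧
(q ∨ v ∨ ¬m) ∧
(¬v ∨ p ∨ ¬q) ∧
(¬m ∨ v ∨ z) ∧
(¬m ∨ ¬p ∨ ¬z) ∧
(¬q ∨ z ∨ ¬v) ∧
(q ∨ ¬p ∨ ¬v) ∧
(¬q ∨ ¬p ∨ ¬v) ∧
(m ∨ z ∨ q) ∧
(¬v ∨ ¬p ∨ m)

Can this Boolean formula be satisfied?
No

No, the formula is not satisfiable.

No assignment of truth values to the variables can make all 25 clauses true simultaneously.

The formula is UNSAT (unsatisfiable).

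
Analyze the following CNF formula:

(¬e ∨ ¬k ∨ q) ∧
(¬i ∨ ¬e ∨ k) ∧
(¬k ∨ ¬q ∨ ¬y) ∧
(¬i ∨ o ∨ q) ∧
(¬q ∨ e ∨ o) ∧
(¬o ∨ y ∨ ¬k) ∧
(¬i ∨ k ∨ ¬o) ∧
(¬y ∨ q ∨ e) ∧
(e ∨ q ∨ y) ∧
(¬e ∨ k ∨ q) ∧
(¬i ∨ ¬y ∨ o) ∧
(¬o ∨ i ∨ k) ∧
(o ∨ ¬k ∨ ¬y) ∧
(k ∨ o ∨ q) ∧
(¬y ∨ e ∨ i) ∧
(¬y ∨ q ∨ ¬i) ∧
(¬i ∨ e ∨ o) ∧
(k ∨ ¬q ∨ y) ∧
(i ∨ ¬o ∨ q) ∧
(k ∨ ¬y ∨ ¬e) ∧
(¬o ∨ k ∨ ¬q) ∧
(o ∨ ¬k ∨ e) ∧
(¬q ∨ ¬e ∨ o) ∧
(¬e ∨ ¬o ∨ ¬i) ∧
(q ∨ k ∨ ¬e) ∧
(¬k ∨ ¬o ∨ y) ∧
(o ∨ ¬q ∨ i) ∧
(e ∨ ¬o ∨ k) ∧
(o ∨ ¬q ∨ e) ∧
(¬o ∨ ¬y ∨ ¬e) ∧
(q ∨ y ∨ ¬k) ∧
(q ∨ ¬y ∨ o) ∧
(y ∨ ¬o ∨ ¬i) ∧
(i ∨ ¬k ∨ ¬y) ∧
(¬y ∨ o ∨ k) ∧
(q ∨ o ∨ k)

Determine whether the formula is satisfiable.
No

No, the formula is not satisfiable.

No assignment of truth values to the variables can make all 36 clauses true simultaneously.

The formula is UNSAT (unsatisfiable).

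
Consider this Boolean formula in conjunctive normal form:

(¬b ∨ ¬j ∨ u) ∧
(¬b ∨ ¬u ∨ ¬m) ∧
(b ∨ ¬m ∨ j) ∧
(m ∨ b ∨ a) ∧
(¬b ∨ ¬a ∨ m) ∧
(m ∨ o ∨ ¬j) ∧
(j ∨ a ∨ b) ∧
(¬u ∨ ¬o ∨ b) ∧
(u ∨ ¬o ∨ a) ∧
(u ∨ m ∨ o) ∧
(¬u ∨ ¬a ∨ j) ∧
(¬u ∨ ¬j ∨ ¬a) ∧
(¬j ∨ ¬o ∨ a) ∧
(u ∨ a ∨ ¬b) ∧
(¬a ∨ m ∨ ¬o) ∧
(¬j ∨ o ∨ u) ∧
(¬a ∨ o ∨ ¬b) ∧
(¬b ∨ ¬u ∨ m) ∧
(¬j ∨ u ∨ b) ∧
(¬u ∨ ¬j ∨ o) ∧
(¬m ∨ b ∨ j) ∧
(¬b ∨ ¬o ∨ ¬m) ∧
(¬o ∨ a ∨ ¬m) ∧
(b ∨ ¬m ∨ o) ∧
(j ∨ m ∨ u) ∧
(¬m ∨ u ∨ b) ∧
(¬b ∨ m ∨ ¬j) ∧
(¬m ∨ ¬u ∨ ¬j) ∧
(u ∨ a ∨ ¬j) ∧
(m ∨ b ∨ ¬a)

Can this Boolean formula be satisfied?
No

No, the formula is not satisfiable.

No assignment of truth values to the variables can make all 30 clauses true simultaneously.

The formula is UNSAT (unsatisfiable).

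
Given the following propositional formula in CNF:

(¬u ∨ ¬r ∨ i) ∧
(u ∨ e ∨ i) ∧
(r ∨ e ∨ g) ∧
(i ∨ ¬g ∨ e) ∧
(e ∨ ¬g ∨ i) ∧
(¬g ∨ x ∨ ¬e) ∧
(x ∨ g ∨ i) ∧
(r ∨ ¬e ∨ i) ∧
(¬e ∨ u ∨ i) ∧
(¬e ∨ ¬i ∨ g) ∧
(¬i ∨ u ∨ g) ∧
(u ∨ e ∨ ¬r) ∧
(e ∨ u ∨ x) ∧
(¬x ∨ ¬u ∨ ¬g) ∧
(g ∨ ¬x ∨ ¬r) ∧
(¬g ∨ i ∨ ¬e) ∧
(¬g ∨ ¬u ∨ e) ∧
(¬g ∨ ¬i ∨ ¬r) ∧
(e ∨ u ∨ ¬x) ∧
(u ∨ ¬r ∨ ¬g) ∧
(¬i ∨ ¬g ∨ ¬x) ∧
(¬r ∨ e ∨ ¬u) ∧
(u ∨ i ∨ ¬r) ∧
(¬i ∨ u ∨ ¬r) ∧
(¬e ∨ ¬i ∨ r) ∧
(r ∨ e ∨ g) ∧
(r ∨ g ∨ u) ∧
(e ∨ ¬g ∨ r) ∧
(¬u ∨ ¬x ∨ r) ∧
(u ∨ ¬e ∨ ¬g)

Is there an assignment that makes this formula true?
No

No, the formula is not satisfiable.

No assignment of truth values to the variables can make all 30 clauses true simultaneously.

The formula is UNSAT (unsatisfiable).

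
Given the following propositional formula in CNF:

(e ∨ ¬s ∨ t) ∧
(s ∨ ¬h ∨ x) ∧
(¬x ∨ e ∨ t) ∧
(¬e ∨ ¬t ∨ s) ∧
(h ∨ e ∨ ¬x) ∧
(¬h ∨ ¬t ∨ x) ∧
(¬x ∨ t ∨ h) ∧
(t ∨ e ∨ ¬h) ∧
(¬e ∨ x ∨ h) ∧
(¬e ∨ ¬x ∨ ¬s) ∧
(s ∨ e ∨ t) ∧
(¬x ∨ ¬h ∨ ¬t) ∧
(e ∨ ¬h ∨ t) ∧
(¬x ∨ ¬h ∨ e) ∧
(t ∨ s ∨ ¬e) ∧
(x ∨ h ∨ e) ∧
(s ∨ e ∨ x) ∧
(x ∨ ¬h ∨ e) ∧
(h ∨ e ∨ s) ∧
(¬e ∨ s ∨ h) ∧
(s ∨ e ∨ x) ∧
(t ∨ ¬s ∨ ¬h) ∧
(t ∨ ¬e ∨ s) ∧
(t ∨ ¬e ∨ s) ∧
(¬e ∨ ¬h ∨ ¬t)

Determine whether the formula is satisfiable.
No

No, the formula is not satisfiable.

No assignment of truth values to the variables can make all 25 clauses true simultaneously.

The formula is UNSAT (unsatisfiable).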